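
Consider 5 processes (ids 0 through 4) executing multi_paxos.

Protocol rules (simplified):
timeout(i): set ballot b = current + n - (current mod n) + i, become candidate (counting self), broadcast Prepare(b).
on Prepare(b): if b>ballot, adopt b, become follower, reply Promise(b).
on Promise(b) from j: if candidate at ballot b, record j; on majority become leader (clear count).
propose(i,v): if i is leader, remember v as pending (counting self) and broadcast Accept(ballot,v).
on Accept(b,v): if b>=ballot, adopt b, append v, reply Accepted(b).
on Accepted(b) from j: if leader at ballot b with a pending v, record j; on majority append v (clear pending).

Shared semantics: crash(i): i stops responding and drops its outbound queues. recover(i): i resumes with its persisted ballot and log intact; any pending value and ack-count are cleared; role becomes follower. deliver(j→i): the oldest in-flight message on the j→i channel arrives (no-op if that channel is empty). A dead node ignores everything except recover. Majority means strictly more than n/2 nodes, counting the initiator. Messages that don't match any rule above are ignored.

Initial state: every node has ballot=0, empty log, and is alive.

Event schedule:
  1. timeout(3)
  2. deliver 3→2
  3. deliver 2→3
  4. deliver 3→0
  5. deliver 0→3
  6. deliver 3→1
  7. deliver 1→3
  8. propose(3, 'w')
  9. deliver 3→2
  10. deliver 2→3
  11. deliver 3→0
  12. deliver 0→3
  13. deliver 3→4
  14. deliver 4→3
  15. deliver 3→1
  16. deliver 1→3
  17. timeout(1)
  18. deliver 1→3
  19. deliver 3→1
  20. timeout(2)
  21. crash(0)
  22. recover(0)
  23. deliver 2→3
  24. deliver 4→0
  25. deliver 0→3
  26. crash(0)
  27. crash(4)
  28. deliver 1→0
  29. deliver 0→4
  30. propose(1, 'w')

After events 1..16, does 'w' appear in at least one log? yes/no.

1. timeout(3):  <3:cand b8 ->
2. deliver 3→2:  <2:foll b8 ->
3. deliver 2→3:  nop
4. deliver 3→0:  <0:foll b8 ->
5. deliver 0→3:  <3:lead b8 ->
6. deliver 3→1:  <1:foll b8 ->
7. deliver 1→3:  nop
8. propose(3,'w'):  nop
9. deliver 3→2:  <2:foll b8 w>
10. deliver 2→3:  nop
11. deliver 3→0:  <0:foll b8 w>
12. deliver 0→3:  <3:lead b8 w>
13. deliver 3→4:  <4:foll b8 ->
14. deliver 4→3:  nop
15. deliver 3→1:  <1:foll b8 w>
16. deliver 1→3:  nop

yes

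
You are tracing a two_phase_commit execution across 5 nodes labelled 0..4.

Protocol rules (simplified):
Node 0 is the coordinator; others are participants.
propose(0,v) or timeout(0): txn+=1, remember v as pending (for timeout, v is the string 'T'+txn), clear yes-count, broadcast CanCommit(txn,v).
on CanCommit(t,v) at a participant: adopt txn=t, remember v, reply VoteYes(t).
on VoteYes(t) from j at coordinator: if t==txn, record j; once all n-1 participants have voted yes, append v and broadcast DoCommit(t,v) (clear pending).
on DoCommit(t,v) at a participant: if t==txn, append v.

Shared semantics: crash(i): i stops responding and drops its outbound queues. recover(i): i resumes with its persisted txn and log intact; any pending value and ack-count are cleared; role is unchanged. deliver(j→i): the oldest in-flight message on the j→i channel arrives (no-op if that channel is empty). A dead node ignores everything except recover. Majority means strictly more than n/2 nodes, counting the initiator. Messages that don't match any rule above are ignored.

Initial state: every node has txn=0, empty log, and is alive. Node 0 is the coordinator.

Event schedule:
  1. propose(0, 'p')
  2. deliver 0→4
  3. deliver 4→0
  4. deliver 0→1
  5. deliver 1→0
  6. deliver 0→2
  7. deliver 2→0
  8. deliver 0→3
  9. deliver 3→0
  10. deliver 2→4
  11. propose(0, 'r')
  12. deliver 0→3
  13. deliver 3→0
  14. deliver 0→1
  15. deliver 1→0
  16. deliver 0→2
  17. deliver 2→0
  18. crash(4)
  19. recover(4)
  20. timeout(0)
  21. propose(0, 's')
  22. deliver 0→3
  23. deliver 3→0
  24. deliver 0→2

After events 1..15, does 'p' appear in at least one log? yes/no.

step 1 propose(0,'p'): 0={coor,t=1,log=-}
step 2 deliver 0→4: 4={part,t=1,log=-}
step 3 deliver 4→0: —
step 4 deliver 0→1: 1={part,t=1,log=-}
step 5 deliver 1→0: —
step 6 deliver 0→2: 2={part,t=1,log=-}
step 7 deliver 2→0: —
step 8 deliver 0→3: 3={part,t=1,log=-}
step 9 deliver 3→0: 0={coor,t=1,log=p}
step 10 deliver 2→4: —
step 11 propose(0,'r'): 0={coor,t=2,log=p}
step 12 deliver 0→3: 3={part,t=1,log=p}
step 13 deliver 3→0: —
step 14 deliver 0→1: 1={part,t=1,log=p}
step 15 deliver 1→0: —

yes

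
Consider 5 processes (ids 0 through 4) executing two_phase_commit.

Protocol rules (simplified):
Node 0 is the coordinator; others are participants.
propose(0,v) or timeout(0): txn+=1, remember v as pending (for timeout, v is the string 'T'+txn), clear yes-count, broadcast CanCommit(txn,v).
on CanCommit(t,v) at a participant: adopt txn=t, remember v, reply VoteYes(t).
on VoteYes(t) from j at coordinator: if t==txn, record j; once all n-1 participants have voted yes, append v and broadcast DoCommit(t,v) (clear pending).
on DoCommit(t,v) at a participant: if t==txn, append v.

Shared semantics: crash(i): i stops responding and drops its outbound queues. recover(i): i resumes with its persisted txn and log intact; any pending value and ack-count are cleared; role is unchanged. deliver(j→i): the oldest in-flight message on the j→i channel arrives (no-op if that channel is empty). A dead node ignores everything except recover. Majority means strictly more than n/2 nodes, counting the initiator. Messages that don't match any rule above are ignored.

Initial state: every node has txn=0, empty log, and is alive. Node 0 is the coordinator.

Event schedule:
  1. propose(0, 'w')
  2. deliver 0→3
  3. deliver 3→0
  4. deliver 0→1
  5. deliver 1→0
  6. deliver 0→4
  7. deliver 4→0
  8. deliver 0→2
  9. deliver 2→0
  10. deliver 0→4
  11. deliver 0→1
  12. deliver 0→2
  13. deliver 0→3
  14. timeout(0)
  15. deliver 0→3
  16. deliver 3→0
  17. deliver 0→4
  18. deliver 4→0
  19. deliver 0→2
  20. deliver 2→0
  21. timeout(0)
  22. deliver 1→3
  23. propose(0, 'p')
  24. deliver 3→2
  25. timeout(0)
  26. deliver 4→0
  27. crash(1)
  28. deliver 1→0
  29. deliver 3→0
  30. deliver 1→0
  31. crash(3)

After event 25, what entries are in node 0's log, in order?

w

after 1 — propose(0,'w'): n0:coor/t1/[-]
after 2 — deliver 0→3: n3:part/t1/[-]
after 3 — deliver 3→0: ·
after 4 — deliver 0→1: n1:part/t1/[-]
after 5 — deliver 1→0: ·
after 6 — deliver 0→4: n4:part/t1/[-]
after 7 — deliver 4→0: ·
after 8 — deliver 0→2: n2:part/t1/[-]
after 9 — deliver 2→0: n0:coor/t1/[w]
after 10 — deliver 0→4: n4:part/t1/[w]
after 11 — deliver 0→1: n1:part/t1/[w]
after 12 — deliver 0→2: n2:part/t1/[w]
after 13 — deliver 0→3: n3:part/t1/[w]
after 14 — timeout(0): n0:coor/t2/[w]
after 15 — deliver 0→3: n3:part/t2/[w]
after 16 — deliver 3→0: ·
after 17 — deliver 0→4: n4:part/t2/[w]
after 18 — deliver 4→0: ·
after 19 — deliver 0→2: n2:part/t2/[w]
after 20 — deliver 2→0: ·
after 21 — timeout(0): n0:coor/t3/[w]
after 22 — deliver 1→3: ·
after 23 — propose(0,'p'): n0:coor/t4/[w]
after 24 — deliver 3→2: ·
after 25 — timeout(0): n0:coor/t5/[w]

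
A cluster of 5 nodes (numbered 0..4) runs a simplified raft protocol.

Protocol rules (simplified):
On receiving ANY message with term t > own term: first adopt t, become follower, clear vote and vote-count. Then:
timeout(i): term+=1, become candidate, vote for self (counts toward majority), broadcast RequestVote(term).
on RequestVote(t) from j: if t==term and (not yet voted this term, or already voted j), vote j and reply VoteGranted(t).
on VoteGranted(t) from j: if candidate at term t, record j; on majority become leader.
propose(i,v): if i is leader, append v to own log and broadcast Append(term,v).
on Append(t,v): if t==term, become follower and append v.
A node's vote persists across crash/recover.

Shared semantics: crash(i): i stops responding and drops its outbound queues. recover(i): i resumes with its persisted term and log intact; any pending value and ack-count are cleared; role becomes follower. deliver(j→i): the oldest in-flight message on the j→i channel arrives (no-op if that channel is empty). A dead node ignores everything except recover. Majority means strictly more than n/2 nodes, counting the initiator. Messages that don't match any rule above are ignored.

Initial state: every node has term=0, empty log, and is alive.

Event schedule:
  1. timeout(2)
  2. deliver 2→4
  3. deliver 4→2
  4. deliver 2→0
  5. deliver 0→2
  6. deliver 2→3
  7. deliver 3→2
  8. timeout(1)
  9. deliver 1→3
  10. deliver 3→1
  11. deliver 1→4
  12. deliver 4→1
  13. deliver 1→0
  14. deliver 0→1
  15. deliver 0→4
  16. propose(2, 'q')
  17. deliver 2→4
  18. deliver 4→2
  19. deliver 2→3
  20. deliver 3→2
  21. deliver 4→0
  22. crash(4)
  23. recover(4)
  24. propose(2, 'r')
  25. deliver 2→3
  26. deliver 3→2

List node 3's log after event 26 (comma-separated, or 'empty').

1. timeout(2):  <2:cand t1 ->
2. deliver 2→4:  <4:foll t1 ->
3. deliver 4→2:  nop
4. deliver 2→0:  <0:foll t1 ->
5. deliver 0→2:  <2:lead t1 ->
6. deliver 2→3:  <3:foll t1 ->
7. deliver 3→2:  nop
8. timeout(1):  <1:cand t1 ->
9. deliver 1→3:  nop
10. deliver 3→1:  nop
11. deliver 1→4:  nop
12. deliver 4→1:  nop
13. deliver 1→0:  nop
14. deliver 0→1:  nop
15. deliver 0→4:  nop
16. propose(2,'q'):  <2:lead t1 q>
17. deliver 2→4:  <4:foll t1 q>
18. deliver 4→2:  nop
19. deliver 2→3:  <3:foll t1 q>
20. deliver 3→2:  nop
21. deliver 4→0:  nop
22. crash(4):  <4:✗foll t1 q>
23. recover(4):  <4:foll t1 q>
24. propose(2,'r'):  <2:lead t1 q,r>
25. deliver 2→3:  <3:foll t1 q,r>
26. deliver 3→2:  nop

q,r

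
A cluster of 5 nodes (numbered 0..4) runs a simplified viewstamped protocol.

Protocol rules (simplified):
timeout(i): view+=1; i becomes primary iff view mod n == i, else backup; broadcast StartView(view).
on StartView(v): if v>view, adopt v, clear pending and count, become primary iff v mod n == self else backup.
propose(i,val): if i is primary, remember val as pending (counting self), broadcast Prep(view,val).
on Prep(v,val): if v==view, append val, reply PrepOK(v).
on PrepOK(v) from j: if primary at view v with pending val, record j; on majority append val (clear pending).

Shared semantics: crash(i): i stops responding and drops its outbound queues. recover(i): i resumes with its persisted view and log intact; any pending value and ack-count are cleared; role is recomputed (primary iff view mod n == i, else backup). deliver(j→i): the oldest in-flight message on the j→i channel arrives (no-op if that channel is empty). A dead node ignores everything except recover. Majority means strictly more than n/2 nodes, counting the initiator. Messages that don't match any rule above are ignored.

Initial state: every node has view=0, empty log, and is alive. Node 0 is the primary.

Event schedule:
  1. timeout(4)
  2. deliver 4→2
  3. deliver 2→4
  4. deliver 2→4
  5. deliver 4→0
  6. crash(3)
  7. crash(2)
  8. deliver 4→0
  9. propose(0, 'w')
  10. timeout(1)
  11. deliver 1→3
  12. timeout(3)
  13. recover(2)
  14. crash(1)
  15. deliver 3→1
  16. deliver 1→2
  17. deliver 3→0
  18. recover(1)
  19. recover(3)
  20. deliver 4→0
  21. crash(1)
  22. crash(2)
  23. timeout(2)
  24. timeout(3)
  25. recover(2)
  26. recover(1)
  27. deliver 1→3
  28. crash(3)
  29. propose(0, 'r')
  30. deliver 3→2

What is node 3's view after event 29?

[1] timeout(4) → N4(back v1 [-])
[2] deliver 4→2 → N2(back v1 [-])
[3] deliver 2→4 → ∅
[4] deliver 2→4 → ∅
[5] deliver 4→0 → N0(back v1 [-])
[6] crash(3) → N3(✗back v0 [-])
[7] crash(2) → N2(✗back v1 [-])
[8] deliver 4→0 → ∅
[9] propose(0,'w') → ∅
[10] timeout(1) → N1(prim v1 [-])
[11] deliver 1→3 → ∅
[12] timeout(3) → ∅
[13] recover(2) → N2(back v1 [-])
[14] crash(1) → N1(✗prim v1 [-])
[15] deliver 3→1 → ∅
[16] deliver 1→2 → ∅
[17] deliver 3→0 → ∅
[18] recover(1) → N1(prim v1 [-])
[19] recover(3) → N3(back v0 [-])
[20] deliver 4→0 → ∅
[21] crash(1) → N1(✗prim v1 [-])
[22] crash(2) → N2(✗back v1 [-])
[23] timeout(2) → ∅
[24] timeout(3) → N3(back v1 [-])
[25] recover(2) → N2(back v1 [-])
[26] recover(1) → N1(prim v1 [-])
[27] deliver 1→3 → ∅
[28] crash(3) → N3(✗back v1 [-])
[29] propose(0,'r') → ∅

1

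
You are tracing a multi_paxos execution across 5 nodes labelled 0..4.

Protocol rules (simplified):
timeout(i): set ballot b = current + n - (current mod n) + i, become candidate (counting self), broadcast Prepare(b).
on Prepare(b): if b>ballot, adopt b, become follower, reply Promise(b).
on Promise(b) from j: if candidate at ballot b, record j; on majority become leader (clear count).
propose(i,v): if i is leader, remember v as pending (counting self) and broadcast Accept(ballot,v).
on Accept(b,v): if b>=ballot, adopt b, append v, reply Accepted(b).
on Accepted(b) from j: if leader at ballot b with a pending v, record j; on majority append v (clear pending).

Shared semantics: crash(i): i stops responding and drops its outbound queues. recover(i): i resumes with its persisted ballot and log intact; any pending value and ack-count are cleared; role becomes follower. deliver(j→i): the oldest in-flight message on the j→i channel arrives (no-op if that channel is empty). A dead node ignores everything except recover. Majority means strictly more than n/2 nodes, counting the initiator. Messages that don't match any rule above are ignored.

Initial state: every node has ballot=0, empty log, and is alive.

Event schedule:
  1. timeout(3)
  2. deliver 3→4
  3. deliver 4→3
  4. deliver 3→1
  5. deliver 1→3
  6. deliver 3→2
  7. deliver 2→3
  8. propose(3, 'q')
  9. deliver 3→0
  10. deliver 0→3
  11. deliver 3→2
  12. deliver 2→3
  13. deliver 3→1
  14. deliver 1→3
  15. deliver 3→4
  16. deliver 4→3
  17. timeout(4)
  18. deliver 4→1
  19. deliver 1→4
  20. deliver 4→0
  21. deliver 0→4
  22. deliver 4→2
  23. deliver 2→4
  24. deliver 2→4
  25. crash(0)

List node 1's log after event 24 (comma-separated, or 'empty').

e1 timeout(3): 3[cand,b=8,-]
e2 deliver 3→4: 4[foll,b=8,-]
e3 deliver 4→3: ·
e4 deliver 3→1: 1[foll,b=8,-]
e5 deliver 1→3: 3[lead,b=8,-]
e6 deliver 3→2: 2[foll,b=8,-]
e7 deliver 2→3: ·
e8 propose(3,'q'): ·
e9 deliver 3→0: 0[foll,b=8,-]
e10 deliver 0→3: ·
e11 deliver 3→2: 2[foll,b=8,q]
e12 deliver 2→3: ·
e13 deliver 3→1: 1[foll,b=8,q]
e14 deliver 1→3: 3[lead,b=8,q]
e15 deliver 3→4: 4[foll,b=8,q]
e16 deliver 4→3: ·
e17 timeout(4): 4[cand,b=14,q]
e18 deliver 4→1: 1[foll,b=14,q]
e19 deliver 1→4: ·
e20 deliver 4→0: 0[foll,b=14,-]
e21 deliver 0→4: 4[lead,b=14,q]
e22 deliver 4→2: 2[foll,b=14,q]
e23 deliver 2→4: ·
e24 deliver 2→4: ·

q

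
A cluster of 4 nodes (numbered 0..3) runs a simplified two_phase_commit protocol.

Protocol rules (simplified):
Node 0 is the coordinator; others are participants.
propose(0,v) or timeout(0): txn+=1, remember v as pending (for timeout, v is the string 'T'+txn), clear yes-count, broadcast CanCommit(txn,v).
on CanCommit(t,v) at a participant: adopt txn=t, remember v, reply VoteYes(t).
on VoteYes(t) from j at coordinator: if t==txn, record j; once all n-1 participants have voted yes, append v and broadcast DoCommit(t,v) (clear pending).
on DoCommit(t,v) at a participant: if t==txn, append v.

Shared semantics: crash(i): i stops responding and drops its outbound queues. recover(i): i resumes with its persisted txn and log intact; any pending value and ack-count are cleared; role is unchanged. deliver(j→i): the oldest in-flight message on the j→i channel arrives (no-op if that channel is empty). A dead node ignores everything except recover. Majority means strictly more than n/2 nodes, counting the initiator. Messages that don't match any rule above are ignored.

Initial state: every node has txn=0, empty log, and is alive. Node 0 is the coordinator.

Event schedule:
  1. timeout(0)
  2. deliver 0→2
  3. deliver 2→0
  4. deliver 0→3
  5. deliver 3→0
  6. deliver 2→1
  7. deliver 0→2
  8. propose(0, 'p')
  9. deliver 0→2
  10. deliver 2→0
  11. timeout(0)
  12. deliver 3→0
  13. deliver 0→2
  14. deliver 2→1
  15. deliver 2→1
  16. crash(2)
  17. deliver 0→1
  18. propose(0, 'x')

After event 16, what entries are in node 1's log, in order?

[1] timeout(0) → N0(coor t1 [-])
[2] deliver 0→2 → N2(part t1 [-])
[3] deliver 2→0 → ∅
[4] deliver 0→3 → N3(part t1 [-])
[5] deliver 3→0 → ∅
[6] deliver 2→1 → ∅
[7] deliver 0→2 → ∅
[8] propose(0,'p') → N0(coor t2 [-])
[9] deliver 0→2 → N2(part t2 [-])
[10] deliver 2→0 → ∅
[11] timeout(0) → N0(coor t3 [-])
[12] deliver 3→0 → ∅
[13] deliver 0→2 → N2(part t3 [-])
[14] deliver 2→1 → ∅
[15] deliver 2→1 → ∅
[16] crash(2) → N2(✗part t3 [-])

empty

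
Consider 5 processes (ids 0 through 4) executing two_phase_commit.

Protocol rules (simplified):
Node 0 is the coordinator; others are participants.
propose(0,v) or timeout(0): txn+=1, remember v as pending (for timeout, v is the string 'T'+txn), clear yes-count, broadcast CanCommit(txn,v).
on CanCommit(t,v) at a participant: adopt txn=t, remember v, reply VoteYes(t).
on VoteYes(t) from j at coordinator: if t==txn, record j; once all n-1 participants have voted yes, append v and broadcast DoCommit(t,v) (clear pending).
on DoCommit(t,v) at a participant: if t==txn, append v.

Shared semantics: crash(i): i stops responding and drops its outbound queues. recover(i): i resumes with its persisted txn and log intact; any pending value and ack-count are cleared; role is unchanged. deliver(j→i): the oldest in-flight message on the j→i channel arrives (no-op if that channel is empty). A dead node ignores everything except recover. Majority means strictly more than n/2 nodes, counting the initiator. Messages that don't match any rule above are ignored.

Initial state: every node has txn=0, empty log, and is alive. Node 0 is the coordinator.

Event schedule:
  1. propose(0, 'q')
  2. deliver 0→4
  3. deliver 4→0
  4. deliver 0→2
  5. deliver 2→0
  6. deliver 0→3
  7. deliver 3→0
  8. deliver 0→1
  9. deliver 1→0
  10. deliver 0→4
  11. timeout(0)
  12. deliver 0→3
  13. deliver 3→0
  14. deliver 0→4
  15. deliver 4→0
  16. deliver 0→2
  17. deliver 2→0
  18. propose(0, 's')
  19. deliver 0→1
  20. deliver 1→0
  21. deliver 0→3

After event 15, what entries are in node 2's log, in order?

empty

e1 propose(0,'q'): 0[coor,t=1,-]
e2 deliver 0→4: 4[part,t=1,-]
e3 deliver 4→0: ·
e4 deliver 0→2: 2[part,t=1,-]
e5 deliver 2→0: ·
e6 deliver 0→3: 3[part,t=1,-]
e7 deliver 3→0: ·
e8 deliver 0→1: 1[part,t=1,-]
e9 deliver 1→0: 0[coor,t=1,q]
e10 deliver 0→4: 4[part,t=1,q]
e11 timeout(0): 0[coor,t=2,q]
e12 deliver 0→3: 3[part,t=1,q]
e13 deliver 3→0: ·
e14 deliver 0→4: 4[part,t=2,q]
e15 deliver 4→0: ·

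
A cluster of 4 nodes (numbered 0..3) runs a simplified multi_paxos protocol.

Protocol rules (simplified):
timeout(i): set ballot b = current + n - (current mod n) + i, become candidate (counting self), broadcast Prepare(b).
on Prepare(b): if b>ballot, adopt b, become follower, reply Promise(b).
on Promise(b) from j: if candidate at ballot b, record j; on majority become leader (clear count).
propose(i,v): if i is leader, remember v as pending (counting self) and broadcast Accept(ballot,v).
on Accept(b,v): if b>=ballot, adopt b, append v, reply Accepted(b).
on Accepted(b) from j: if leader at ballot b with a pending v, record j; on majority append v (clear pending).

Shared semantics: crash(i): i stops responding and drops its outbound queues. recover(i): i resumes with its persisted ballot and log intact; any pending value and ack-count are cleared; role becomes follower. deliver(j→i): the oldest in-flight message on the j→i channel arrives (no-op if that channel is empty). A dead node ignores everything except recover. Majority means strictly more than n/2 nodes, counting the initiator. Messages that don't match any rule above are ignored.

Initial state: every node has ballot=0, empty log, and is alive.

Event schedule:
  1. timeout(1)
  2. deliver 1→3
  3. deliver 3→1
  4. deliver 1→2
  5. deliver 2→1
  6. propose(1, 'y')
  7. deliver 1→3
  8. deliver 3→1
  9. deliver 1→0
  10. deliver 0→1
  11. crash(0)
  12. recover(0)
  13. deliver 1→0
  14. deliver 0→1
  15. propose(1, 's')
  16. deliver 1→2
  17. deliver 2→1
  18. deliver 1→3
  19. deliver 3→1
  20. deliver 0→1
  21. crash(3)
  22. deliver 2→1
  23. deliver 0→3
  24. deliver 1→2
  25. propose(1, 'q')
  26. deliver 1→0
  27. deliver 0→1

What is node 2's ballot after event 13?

e1 timeout(1): 1[cand,b=5,-]
e2 deliver 1→3: 3[foll,b=5,-]
e3 deliver 3→1: ·
e4 deliver 1→2: 2[foll,b=5,-]
e5 deliver 2→1: 1[lead,b=5,-]
e6 propose(1,'y'): ·
e7 deliver 1→3: 3[foll,b=5,y]
e8 deliver 3→1: ·
e9 deliver 1→0: 0[foll,b=5,-]
e10 deliver 0→1: ·
e11 crash(0): 0[✗foll,b=5,-]
e12 recover(0): 0[foll,b=5,-]
e13 deliver 1→0: 0[foll,b=5,y]

5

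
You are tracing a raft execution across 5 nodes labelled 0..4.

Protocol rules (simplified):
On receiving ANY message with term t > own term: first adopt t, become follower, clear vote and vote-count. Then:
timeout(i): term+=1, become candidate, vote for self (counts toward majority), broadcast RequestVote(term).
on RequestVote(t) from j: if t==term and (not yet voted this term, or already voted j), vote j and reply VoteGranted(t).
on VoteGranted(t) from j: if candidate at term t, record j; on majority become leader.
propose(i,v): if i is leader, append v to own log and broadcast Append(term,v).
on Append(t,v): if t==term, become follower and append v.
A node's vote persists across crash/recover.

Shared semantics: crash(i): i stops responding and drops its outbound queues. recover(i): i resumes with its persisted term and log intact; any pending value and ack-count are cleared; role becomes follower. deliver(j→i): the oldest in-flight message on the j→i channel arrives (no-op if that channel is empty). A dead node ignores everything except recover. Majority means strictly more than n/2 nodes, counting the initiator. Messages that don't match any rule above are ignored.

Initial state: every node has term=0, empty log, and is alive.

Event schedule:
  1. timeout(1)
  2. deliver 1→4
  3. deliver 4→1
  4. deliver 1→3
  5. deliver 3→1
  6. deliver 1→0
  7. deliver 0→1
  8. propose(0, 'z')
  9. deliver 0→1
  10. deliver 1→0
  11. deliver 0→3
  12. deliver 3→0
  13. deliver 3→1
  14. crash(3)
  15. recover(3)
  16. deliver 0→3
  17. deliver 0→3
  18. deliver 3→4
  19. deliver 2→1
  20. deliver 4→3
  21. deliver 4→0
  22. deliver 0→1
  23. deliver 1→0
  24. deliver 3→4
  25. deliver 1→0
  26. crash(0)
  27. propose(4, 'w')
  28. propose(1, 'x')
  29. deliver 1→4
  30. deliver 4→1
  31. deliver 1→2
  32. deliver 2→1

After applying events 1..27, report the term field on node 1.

1. timeout(1):  <1:cand t1 ->
2. deliver 1→4:  <4:foll t1 ->
3. deliver 4→1:  nop
4. deliver 1→3:  <3:foll t1 ->
5. deliver 3→1:  <1:lead t1 ->
6. deliver 1→0:  <0:foll t1 ->
7. deliver 0→1:  nop
8. propose(0,'z'):  nop
9. deliver 0→1:  nop
10. deliver 1→0:  nop
11. deliver 0→3:  nop
12. deliver 3→0:  nop
13. deliver 3→1:  nop
14. crash(3):  <3:✗foll t1 ->
15. recover(3):  <3:foll t1 ->
16. deliver 0→3:  nop
17. deliver 0→3:  nop
18. deliver 3→4:  nop
19. deliver 2→1:  nop
20. deliver 4→3:  nop
21. deliver 4→0:  nop
22. deliver 0→1:  nop
23. deliver 1→0:  nop
24. deliver 3→4:  nop
25. deliver 1→0:  nop
26. crash(0):  <0:✗foll t1 ->
27. propose(4,'w'):  nop

1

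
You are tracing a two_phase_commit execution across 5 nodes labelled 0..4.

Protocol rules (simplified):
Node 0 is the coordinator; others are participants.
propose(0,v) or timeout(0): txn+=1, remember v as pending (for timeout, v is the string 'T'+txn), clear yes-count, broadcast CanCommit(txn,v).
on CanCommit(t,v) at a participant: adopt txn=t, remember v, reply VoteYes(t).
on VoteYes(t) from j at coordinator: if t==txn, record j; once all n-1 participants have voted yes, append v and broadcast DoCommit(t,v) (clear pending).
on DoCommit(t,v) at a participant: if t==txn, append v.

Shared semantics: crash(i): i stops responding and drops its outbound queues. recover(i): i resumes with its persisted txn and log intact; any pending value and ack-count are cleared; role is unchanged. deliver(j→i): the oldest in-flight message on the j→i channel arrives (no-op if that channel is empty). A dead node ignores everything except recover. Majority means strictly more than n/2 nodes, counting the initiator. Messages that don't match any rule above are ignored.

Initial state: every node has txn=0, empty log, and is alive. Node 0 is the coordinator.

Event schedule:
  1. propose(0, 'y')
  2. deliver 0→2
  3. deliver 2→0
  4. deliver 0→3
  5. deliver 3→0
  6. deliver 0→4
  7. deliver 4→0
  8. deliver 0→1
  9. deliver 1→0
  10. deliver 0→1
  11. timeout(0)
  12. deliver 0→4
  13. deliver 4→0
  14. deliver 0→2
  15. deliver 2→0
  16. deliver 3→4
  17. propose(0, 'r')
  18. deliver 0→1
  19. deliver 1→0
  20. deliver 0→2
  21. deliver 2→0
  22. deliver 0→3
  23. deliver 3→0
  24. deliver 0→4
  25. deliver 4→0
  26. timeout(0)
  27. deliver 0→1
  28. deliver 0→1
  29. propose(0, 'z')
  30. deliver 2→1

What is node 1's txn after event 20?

1. propose(0,'y'):  <0:coor t1 ->
2. deliver 0→2:  <2:part t1 ->
3. deliver 2→0:  nop
4. deliver 0→3:  <3:part t1 ->
5. deliver 3→0:  nop
6. deliver 0→4:  <4:part t1 ->
7. deliver 4→0:  nop
8. deliver 0→1:  <1:part t1 ->
9. deliver 1→0:  <0:coor t1 y>
10. deliver 0→1:  <1:part t1 y>
11. timeout(0):  <0:coor t2 y>
12. deliver 0→4:  <4:part t1 y>
13. deliver 4→0:  nop
14. deliver 0→2:  <2:part t1 y>
15. deliver 2→0:  nop
16. deliver 3→4:  nop
17. propose(0,'r'):  <0:coor t3 y>
18. deliver 0→1:  <1:part t2 y>
19. deliver 1→0:  nop
20. deliver 0→2:  <2:part t2 y>

2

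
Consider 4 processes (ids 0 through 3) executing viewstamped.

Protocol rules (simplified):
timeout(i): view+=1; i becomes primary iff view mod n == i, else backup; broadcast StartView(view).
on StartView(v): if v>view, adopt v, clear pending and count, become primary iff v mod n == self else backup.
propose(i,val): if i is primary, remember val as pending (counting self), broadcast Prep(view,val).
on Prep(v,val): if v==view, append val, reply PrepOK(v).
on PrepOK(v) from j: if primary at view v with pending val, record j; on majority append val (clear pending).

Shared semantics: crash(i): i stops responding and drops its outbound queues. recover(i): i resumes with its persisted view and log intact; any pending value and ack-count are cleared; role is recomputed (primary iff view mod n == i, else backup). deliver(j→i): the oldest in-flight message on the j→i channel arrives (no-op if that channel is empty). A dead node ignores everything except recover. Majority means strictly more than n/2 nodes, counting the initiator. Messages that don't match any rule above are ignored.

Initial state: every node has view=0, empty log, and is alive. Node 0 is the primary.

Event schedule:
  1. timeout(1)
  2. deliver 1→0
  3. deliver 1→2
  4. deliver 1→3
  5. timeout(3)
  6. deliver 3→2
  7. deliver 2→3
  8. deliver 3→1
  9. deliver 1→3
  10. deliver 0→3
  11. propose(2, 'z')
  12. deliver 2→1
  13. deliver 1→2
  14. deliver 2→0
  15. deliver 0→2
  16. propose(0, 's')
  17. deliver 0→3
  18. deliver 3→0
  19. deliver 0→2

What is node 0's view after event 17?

e1 timeout(1): 1[prim,v=1,-]
e2 deliver 1→0: 0[back,v=1,-]
e3 deliver 1→2: 2[back,v=1,-]
e4 deliver 1→3: 3[back,v=1,-]
e5 timeout(3): 3[back,v=2,-]
e6 deliver 3→2: 2[prim,v=2,-]
e7 deliver 2→3: ·
e8 deliver 3→1: 1[back,v=2,-]
e9 deliver 1→3: ·
e10 deliver 0→3: ·
e11 propose(2,'z'): ·
e12 deliver 2→1: 1[back,v=2,z]
e13 deliver 1→2: ·
e14 deliver 2→0: ·
e15 deliver 0→2: ·
e16 propose(0,'s'): ·
e17 deliver 0→3: ·

1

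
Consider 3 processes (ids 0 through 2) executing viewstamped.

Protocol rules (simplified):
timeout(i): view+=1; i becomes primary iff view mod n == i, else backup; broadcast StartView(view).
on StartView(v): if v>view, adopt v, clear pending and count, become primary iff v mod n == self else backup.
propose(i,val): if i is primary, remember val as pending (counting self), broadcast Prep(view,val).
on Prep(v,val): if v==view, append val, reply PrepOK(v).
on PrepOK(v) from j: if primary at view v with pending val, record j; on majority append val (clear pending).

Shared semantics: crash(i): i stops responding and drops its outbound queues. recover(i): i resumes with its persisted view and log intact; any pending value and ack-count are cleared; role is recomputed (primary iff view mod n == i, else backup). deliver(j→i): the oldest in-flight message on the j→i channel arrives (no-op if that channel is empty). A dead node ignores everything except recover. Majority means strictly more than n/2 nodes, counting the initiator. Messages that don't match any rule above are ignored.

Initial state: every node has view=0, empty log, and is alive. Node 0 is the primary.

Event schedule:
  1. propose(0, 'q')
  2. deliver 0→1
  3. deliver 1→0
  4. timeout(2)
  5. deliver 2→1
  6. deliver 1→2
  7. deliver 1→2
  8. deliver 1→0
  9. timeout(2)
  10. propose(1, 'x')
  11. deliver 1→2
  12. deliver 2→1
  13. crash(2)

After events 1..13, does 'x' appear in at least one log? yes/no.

no

e1 propose(0,'q'): ·
e2 deliver 0→1: 1[back,v=0,q]
e3 deliver 1→0: 0[prim,v=0,q]
e4 timeout(2): 2[back,v=1,-]
e5 deliver 2→1: 1[prim,v=1,q]
e6 deliver 1→2: ·
e7 deliver 1→2: ·
e8 deliver 1→0: ·
e9 timeout(2): 2[prim,v=2,-]
e10 propose(1,'x'): ·
e11 deliver 1→2: ·
e12 deliver 2→1: 1[back,v=2,q]
e13 crash(2): 2[✗prim,v=2,-]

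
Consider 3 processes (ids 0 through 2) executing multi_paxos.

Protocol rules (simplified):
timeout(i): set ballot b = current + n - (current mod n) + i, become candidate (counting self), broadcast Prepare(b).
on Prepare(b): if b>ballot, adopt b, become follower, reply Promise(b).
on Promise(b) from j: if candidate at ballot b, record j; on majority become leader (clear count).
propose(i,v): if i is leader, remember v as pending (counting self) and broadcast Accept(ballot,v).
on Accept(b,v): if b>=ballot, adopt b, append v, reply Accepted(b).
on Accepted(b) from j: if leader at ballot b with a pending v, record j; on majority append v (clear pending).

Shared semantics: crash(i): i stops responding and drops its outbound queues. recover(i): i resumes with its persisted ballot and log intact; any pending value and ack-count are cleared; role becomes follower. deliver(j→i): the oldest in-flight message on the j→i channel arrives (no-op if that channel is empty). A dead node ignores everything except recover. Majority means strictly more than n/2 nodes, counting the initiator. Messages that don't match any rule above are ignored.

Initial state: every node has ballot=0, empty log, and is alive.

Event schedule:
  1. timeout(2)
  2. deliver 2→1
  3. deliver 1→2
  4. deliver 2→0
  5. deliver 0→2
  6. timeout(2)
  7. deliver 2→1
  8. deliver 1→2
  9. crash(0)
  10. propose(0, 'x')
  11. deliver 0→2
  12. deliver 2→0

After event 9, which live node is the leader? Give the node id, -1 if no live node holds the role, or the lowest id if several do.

after 1 — timeout(2): n2:cand/b5/[-]
after 2 — deliver 2→1: n1:foll/b5/[-]
after 3 — deliver 1→2: n2:lead/b5/[-]
after 4 — deliver 2→0: n0:foll/b5/[-]
after 5 — deliver 0→2: ·
after 6 — timeout(2): n2:cand/b8/[-]
after 7 — deliver 2→1: n1:foll/b8/[-]
after 8 — deliver 1→2: n2:lead/b8/[-]
after 9 — crash(0): n0:✗foll/b5/[-]

2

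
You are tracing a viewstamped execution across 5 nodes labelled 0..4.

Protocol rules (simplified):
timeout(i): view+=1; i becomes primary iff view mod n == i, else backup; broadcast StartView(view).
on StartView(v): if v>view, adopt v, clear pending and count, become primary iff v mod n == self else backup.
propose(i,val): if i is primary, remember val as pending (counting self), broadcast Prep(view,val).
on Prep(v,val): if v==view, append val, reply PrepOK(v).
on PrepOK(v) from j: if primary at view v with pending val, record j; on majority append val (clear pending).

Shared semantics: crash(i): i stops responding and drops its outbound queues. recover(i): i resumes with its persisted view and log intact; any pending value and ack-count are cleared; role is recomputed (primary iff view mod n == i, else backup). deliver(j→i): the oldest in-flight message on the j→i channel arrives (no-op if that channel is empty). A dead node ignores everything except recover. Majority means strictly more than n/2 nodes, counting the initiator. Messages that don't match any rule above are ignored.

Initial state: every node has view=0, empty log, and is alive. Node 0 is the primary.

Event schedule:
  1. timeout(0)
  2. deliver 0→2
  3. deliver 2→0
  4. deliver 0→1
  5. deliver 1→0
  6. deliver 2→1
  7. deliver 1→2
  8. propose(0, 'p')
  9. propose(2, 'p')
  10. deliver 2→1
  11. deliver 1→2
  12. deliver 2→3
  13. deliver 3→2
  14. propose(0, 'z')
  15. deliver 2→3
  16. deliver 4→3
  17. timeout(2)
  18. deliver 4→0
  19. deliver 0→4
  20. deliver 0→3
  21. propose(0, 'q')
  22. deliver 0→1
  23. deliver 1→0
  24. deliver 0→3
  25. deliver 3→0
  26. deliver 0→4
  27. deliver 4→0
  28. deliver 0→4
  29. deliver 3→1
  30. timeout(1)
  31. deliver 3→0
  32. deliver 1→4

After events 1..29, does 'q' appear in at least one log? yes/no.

e1 timeout(0): 0[back,v=1,-]
e2 deliver 0→2: 2[back,v=1,-]
e3 deliver 2→0: ·
e4 deliver 0→1: 1[prim,v=1,-]
e5 deliver 1→0: ·
e6 deliver 2→1: ·
e7 deliver 1→2: ·
e8 propose(0,'p'): ·
e9 propose(2,'p'): ·
e10 deliver 2→1: ·
e11 deliver 1→2: ·
e12 deliver 2→3: ·
e13 deliver 3→2: ·
e14 propose(0,'z'): ·
e15 deliver 2→3: ·
e16 deliver 4→3: ·
e17 timeout(2): 2[prim,v=2,-]
e18 deliver 4→0: ·
e19 deliver 0→4: 4[back,v=1,-]
e20 deliver 0→3: 3[back,v=1,-]
e21 propose(0,'q'): ·
e22 deliver 0→1: ·
e23 deliver 1→0: ·
e24 deliver 0→3: ·
e25 deliver 3→0: ·
e26 deliver 0→4: ·
e27 deliver 4→0: ·
e28 deliver 0→4: ·
e29 deliver 3→1: ·

no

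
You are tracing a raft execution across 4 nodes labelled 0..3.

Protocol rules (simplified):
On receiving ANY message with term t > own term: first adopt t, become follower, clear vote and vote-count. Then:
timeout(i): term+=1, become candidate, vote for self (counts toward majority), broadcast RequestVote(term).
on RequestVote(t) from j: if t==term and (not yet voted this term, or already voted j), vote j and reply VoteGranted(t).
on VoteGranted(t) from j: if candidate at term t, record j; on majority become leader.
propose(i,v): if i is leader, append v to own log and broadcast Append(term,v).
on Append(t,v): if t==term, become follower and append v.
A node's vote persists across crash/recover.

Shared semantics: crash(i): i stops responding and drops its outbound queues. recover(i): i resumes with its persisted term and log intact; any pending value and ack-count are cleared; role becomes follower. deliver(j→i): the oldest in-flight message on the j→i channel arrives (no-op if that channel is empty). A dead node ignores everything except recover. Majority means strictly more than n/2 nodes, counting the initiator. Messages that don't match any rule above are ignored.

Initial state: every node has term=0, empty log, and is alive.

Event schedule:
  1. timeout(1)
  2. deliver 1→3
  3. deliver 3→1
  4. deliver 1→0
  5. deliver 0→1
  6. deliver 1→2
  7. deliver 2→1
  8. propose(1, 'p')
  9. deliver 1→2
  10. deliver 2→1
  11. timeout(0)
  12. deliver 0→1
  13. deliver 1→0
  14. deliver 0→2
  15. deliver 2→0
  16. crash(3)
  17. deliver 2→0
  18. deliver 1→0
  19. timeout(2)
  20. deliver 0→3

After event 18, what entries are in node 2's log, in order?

p

e1 timeout(1): 1[cand,t=1,-]
e2 deliver 1→3: 3[foll,t=1,-]
e3 deliver 3→1: ·
e4 deliver 1→0: 0[foll,t=1,-]
e5 deliver 0→1: 1[lead,t=1,-]
e6 deliver 1→2: 2[foll,t=1,-]
e7 deliver 2→1: ·
e8 propose(1,'p'): 1[lead,t=1,p]
e9 deliver 1→2: 2[foll,t=1,p]
e10 deliver 2→1: ·
e11 timeout(0): 0[cand,t=2,-]
e12 deliver 0→1: 1[foll,t=2,p]
e13 deliver 1→0: ·
e14 deliver 0→2: 2[foll,t=2,p]
e15 deliver 2→0: ·
e16 crash(3): 3[✗foll,t=1,-]
e17 deliver 2→0: ·
e18 deliver 1→0: 0[lead,t=2,-]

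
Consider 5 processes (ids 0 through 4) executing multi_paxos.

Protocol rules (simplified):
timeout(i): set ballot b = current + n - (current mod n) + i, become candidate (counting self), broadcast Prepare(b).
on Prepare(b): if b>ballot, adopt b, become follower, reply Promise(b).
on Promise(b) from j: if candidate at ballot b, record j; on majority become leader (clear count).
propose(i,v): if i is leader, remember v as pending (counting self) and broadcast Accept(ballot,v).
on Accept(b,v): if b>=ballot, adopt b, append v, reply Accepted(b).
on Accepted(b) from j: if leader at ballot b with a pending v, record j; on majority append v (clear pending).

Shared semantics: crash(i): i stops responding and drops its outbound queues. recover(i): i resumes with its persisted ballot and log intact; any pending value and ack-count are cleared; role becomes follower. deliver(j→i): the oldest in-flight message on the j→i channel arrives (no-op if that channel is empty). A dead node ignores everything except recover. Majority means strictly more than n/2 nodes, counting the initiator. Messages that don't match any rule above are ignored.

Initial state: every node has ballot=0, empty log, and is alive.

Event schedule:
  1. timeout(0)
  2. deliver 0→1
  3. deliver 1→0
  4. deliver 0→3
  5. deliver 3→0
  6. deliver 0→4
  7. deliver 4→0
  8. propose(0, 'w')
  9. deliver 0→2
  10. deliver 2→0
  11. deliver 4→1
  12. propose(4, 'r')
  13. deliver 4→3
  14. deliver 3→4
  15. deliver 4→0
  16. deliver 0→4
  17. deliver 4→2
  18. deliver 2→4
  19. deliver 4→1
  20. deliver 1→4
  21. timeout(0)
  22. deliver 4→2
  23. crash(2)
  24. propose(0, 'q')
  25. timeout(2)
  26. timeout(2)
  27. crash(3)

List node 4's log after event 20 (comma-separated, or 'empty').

[1] timeout(0) → N0(cand b5 [-])
[2] deliver 0→1 → N1(foll b5 [-])
[3] deliver 1→0 → ∅
[4] deliver 0→3 → N3(foll b5 [-])
[5] deliver 3→0 → N0(lead b5 [-])
[6] deliver 0→4 → N4(foll b5 [-])
[7] deliver 4→0 → ∅
[8] propose(0,'w') → ∅
[9] deliver 0→2 → N2(foll b5 [-])
[10] deliver 2→0 → ∅
[11] deliver 4→1 → ∅
[12] propose(4,'r') → ∅
[13] deliver 4→3 → ∅
[14] deliver 3→4 → ∅
[15] deliver 4→0 → ∅
[16] deliver 0→4 → N4(foll b5 [w])
[17] deliver 4→2 → ∅
[18] deliver 2→4 → ∅
[19] deliver 4→1 → ∅
[20] deliver 1→4 → ∅

w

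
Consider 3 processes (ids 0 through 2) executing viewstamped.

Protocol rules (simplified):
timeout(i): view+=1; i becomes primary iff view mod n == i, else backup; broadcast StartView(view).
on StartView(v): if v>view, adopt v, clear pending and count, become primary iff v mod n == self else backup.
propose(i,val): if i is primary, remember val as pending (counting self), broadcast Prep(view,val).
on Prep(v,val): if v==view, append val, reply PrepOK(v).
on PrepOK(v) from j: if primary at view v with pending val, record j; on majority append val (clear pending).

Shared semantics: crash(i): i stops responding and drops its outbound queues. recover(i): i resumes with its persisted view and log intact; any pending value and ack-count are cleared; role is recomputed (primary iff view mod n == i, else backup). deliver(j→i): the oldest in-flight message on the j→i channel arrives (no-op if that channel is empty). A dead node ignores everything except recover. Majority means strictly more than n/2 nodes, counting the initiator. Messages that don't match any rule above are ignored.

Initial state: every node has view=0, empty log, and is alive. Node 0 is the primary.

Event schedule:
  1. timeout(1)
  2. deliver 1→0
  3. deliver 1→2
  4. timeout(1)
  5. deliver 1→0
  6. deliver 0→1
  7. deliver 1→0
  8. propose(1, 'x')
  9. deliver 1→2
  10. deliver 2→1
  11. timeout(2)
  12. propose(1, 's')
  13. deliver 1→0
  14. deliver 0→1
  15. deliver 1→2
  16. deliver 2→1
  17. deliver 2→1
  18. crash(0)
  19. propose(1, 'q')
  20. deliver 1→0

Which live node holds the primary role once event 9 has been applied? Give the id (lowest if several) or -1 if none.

2

[1] timeout(1) → N1(prim v1 [-])
[2] deliver 1→0 → N0(back v1 [-])
[3] deliver 1→2 → N2(back v1 [-])
[4] timeout(1) → N1(back v2 [-])
[5] deliver 1→0 → N0(back v2 [-])
[6] deliver 0→1 → ∅
[7] deliver 1→0 → ∅
[8] propose(1,'x') → ∅
[9] deliver 1→2 → N2(prim v2 [-])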